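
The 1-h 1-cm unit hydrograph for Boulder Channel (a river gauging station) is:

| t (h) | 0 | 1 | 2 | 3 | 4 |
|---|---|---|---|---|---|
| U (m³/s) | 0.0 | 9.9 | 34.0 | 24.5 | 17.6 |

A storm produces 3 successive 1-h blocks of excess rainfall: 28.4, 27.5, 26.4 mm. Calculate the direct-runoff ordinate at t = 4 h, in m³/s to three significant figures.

Q ≈ 207 m³/s

By discrete convolution, Q_j = Σ (P_i / 10 mm) · U_{j−i}.
At t = 4 h (j=4): Q = (28.4/10)·17.6 + (27.5/10)·24.5 + (26.4/10)·34.0 = 207 m³/s.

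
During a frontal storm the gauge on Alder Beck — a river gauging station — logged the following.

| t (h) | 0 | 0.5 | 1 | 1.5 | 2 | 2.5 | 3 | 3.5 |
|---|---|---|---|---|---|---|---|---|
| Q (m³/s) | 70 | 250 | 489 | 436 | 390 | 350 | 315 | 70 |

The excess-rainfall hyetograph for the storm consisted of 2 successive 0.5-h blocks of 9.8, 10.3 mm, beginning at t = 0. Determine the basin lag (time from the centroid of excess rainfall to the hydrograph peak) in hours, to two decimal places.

Centroid of excess rainfall: t_c = Σ P_i·t̄_i / ΣP_i = 0.5062 h (block centres at 0.25, 0.75 h).
Hydrograph peak occurs at t = 1 h, so basin lag t_L = 1 − 0.5062 = 0.49 h.

t_L ≈ 0.49 h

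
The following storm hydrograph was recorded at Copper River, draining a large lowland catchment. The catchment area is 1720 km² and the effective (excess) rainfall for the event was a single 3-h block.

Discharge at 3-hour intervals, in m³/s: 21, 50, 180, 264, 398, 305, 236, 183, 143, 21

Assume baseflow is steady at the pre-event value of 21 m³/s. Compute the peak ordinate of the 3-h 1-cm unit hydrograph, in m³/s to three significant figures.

U_p ≈ 377 m³/s

Direct runoff: 0.0, 29.0, 159.0, 243.0, 377.0, 284.0, 215.0, 162.0, 122.0, 0.0 m³/s; ΣQ_DR = 1591 m³/s, peak = 377.0 m³/s.
Runoff depth d = ΣQ_DR·Δt / A = 1591 × 10800 / (1720 km²) = 9.990 mm.
The 1-cm UH is the DRH scaled by (10 mm)/d, so U_p = 377.0 × 10/9.990 = 377 m³/s.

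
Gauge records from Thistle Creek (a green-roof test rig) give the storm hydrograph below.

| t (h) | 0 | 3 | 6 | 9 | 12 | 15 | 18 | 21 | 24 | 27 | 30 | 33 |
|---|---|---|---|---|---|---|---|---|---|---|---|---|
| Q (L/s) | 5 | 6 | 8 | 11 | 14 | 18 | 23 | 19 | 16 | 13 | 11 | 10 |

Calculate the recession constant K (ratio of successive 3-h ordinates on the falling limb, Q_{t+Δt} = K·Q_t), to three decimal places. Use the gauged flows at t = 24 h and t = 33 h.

K ≈ 0.855

Using the recession-limb readings at t = 24 h and t = 33 h: Q falls from 16 to 10 L/s over 3 intervals.
K = (Q₂/Q₁)^(1/3) = (10/16)^(1/3) = 0.855.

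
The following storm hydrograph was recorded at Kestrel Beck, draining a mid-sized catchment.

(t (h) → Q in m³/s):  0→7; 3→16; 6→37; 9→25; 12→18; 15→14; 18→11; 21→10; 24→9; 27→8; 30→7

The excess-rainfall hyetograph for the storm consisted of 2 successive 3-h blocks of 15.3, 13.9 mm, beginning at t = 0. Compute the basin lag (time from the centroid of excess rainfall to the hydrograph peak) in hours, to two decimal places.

Centroid of excess rainfall: t_c = Σ P_i·t̄_i / ΣP_i = 2.9281 h (block centres at 1.5, 4.5 h).
Hydrograph peak occurs at t = 6 h, so basin lag t_L = 6 − 2.9281 = 3.07 h.

t_L ≈ 3.07 h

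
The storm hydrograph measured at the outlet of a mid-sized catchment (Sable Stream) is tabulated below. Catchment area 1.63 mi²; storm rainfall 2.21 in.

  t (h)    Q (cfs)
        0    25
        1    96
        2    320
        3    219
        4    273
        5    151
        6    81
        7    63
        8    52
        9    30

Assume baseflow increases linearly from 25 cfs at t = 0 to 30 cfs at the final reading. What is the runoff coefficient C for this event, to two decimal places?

C ≈ 0.45

ΣQ_DR = 1035 cfs; V = ΣQ_DR·Δt = 3.726 × 10^6 ft³.
Runoff depth d = V / A = 0.9839 in.
C = d / P = 0.9839 / 2.21 = 0.45.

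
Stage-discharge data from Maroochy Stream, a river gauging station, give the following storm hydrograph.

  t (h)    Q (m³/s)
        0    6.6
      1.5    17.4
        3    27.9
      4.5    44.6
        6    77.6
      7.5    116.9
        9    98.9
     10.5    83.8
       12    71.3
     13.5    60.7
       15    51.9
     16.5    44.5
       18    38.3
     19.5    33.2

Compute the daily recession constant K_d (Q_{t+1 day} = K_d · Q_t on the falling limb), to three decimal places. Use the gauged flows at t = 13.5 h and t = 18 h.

Between t = 13.5 h and t = 18 h the flow falls from 60.7 to 38.3 m³/s over 3×1.5 h = 4.5 h.
Per-interval ratio K = (38.3/60.7)^(1/3) = 0.8577; K_d = K^(24/1.5) = 0.086.

K_d ≈ 0.086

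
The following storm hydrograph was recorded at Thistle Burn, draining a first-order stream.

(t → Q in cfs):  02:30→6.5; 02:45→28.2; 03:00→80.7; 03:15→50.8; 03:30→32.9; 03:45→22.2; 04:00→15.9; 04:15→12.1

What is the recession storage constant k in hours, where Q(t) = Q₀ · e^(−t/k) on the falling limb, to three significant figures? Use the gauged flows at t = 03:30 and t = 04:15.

On the falling limb, Q drops from 32.9 to 12.1 cfs between t = 03:30 and t = 04:15 (Δt = 0.75 h).
k = −Δt / ln(Q₂/Q₁) = −0.75 / ln(12.1/32.9) = 0.750 h.

k ≈ 0.750 h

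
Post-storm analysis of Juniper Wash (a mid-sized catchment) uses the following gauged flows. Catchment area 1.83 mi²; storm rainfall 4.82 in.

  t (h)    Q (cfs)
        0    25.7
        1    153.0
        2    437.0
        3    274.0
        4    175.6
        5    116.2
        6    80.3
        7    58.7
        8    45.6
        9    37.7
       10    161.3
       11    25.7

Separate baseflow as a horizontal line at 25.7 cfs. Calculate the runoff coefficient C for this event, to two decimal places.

C ≈ 0.23

ΣQ_DR = 1282 cfs; V = ΣQ_DR·Δt = 4.617 × 10^6 ft³.
Runoff depth d = V / A = 1.086 in.
C = d / P = 1.086 / 4.82 = 0.23.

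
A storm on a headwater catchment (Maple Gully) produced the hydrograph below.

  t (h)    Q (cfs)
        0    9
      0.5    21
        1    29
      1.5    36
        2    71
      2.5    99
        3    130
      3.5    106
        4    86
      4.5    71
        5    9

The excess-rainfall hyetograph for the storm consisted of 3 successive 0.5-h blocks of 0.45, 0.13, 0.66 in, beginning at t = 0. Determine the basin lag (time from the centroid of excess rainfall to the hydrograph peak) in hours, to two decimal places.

t_L ≈ 2.17 h

Centroid of excess rainfall: t_c = Σ P_i·t̄_i / ΣP_i = 0.8347 h (block centres at 0.25, 0.75, 1.25 h).
Hydrograph peak occurs at t = 3 h, so basin lag t_L = 3 − 0.8347 = 2.17 h.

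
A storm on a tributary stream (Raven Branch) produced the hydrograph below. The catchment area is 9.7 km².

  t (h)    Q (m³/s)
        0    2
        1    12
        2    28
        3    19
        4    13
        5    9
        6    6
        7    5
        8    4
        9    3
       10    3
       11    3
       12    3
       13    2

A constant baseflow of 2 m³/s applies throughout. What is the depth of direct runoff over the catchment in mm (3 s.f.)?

Direct runoff: 0.0, 10.0, 26.0, 17.0, 11.0, 7.0, 4.0, 3.0, 2.0, 1.0, 1.0, 1.0, 1.0, 0.0 m³/s; ΣQ_DR = 84.00 m³/s.
V = ΣQ_DR · Δt = 84.00 × 3600 s = 3.024 × 10^5 m³.
Over A = 9.7 km², depth = V / A = 31.2 mm.

d ≈ 31.2 mm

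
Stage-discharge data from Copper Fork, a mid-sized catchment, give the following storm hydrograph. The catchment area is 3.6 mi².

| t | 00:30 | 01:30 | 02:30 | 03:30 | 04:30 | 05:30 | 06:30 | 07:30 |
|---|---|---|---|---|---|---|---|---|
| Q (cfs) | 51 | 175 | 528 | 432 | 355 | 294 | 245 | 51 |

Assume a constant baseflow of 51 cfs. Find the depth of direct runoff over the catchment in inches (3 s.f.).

d ≈ 0.742 in

Direct runoff: 0.0, 124.0, 477.0, 381.0, 304.0, 243.0, 194.0, 0.0 cfs; ΣQ_DR = 1723 cfs.
V = ΣQ_DR · Δt = 1723 × 3600 s = 6.203 × 10^6 ft³.
Over A = 3.6 mi², depth = V / A = 0.742 in.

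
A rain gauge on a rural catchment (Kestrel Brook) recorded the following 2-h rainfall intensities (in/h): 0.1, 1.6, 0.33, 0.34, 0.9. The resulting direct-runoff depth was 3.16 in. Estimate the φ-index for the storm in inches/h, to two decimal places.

Only the 2 blocks with intensity above φ contribute runoff: 1.6, 0.9 in/h.
Σ(I−φ)·Δt = d  ⇒  (1.6+0.9 − 2φ)·2 = 3.16
φ = (2.500 − 3.16/2) / 2 = 0.46 in/h.

φ ≈ 0.46 in/h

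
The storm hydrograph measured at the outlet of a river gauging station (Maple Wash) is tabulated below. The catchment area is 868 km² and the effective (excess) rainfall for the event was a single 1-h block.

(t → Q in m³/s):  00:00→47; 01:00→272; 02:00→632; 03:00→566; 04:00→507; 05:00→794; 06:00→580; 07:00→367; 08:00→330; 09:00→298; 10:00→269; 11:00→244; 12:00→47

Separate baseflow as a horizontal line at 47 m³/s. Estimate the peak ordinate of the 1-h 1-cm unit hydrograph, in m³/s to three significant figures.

U_p ≈ 415 m³/s

Direct runoff: 0.0, 225.0, 585.0, 519.0, 460.0, 747.0, 533.0, 320.0, 283.0, 251.0, 222.0, 197.0, 0.0 m³/s; ΣQ_DR = 4342 m³/s, peak = 747.0 m³/s.
Runoff depth d = ΣQ_DR·Δt / A = 4342 × 3600 / (868 km²) = 18.01 mm.
The 1-cm UH is the DRH scaled by (10 mm)/d, so U_p = 747.0 × 10/18.01 = 415 m³/s.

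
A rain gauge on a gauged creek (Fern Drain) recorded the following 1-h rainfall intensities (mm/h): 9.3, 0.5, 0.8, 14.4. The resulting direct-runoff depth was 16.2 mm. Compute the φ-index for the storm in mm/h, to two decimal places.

φ ≈ 3.75 mm/h

Only the 2 blocks with intensity above φ contribute runoff: 9.3, 14.4 mm/h.
Σ(I−φ)·Δt = d  ⇒  (9.3+14.4 − 2φ)·1 = 16.2
φ = (23.70 − 16.2/1) / 2 = 3.75 mm/h.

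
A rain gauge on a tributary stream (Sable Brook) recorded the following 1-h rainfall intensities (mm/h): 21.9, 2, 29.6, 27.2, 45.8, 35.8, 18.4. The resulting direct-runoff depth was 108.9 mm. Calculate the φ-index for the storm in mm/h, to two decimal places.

Only the 6 blocks with intensity above φ contribute runoff: 21.9, 29.6, 27.2, 45.8, 35.8, 18.4 mm/h.
Σ(I−φ)·Δt = d  ⇒  (21.9+29.6+27.2+45.8+35.8+18.4 − 6φ)·1 = 108.9
φ = (178.7 − 108.9/1) / 6 = 11.63 mm/h.

φ ≈ 11.63 mm/h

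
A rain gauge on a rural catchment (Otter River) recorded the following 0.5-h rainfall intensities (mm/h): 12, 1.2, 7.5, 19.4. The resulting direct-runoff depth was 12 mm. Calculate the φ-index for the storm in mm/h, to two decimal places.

Only the 3 blocks with intensity above φ contribute runoff: 12, 7.5, 19.4 mm/h.
Σ(I−φ)·Δt = d  ⇒  (12+7.5+19.4 − 3φ)·0.5 = 12
φ = (38.90 − 12/0.5) / 3 = 4.97 mm/h.

φ ≈ 4.97 mm/h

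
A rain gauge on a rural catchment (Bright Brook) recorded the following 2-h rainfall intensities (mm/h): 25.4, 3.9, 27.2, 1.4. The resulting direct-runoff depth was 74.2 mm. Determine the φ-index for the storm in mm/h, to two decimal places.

Only the 2 blocks with intensity above φ contribute runoff: 25.4, 27.2 mm/h.
Σ(I−φ)·Δt = d  ⇒  (25.4+27.2 − 2φ)·2 = 74.2
φ = (52.60 − 74.2/2) / 2 = 7.75 mm/h.

φ ≈ 7.75 mm/h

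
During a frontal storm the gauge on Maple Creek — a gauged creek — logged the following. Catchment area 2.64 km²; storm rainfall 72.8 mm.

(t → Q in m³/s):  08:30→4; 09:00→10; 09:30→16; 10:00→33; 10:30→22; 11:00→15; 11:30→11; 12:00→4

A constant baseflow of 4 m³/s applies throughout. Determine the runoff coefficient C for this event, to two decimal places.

ΣQ_DR = 83.00 m³/s; V = ΣQ_DR·Δt = 1.494 × 10^5 m³.
Runoff depth d = V / A = 56.59 mm.
C = d / P = 56.59 / 72.8 = 0.78.

C ≈ 0.78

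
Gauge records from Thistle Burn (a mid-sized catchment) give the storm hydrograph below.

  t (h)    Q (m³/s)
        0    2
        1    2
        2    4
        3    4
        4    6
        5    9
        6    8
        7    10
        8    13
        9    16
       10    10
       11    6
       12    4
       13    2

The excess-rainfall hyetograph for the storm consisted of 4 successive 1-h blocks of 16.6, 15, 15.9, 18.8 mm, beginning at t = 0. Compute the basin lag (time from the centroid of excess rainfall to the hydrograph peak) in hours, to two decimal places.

Centroid of excess rainfall: t_c = Σ P_i·t̄_i / ΣP_i = 2.0566 h (block centres at 0.5, 1.5, 2.5, 3.5 h).
Hydrograph peak occurs at t = 9 h, so basin lag t_L = 9 − 2.0566 = 6.94 h.

t_L ≈ 6.94 h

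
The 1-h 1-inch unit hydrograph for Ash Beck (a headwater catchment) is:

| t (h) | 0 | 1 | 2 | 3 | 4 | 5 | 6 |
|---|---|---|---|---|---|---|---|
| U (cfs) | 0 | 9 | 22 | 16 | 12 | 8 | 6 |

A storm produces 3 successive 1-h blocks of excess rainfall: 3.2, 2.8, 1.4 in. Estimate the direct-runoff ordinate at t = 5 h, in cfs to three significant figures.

Q ≈ 81.6 cfs

By discrete convolution, Q_j = Σ (P_i / 1 in) · U_{j−i}.
At t = 5 h (j=5): Q = (3.2/1)·8 + (2.8/1)·12 + (1.4/1)·16 = 81.6 cfs.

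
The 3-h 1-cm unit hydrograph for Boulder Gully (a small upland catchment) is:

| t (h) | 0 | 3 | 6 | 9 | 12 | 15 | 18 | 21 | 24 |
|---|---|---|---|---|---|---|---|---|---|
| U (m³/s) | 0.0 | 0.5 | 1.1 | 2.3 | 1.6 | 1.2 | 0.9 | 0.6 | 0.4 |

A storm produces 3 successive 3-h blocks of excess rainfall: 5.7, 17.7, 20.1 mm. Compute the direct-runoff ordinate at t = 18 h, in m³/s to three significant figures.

By discrete convolution, Q_j = Σ (P_i / 10 mm) · U_{j−i}.
At t = 18 h (j=6): Q = (5.7/10)·0.9 + (17.7/10)·1.2 + (20.1/10)·1.6 = 5.85 m³/s.

Q ≈ 5.85 m³/s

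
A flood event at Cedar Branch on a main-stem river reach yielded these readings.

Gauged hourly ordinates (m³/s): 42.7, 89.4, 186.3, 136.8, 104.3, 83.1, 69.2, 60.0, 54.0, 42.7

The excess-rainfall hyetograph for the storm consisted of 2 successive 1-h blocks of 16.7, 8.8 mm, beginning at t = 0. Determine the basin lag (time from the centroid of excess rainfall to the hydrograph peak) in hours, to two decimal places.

Centroid of excess rainfall: t_c = Σ P_i·t̄_i / ΣP_i = 0.8451 h (block centres at 0.5, 1.5 h).
Hydrograph peak occurs at t = 2 h, so basin lag t_L = 2 − 0.8451 = 1.15 h.

t_L ≈ 1.15 h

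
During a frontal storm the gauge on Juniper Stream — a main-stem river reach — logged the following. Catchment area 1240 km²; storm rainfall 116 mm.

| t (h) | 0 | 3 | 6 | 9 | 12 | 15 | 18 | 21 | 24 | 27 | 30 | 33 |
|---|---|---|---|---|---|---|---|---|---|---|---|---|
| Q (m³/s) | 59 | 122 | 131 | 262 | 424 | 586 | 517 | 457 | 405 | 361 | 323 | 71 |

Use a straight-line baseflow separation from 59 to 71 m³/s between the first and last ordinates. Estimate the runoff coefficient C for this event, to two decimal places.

ΣQ_DR = 2938 m³/s; V = ΣQ_DR·Δt = 3.173 × 10^7 m³.
Runoff depth d = V / A = 25.59 mm.
C = d / P = 25.59 / 116 = 0.22.

C ≈ 0.22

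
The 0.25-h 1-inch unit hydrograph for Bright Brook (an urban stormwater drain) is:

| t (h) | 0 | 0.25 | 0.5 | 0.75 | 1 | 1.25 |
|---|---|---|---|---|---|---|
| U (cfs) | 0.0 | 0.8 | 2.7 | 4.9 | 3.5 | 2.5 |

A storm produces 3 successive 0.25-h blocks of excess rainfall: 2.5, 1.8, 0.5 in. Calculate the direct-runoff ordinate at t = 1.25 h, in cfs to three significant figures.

By discrete convolution, Q_j = Σ (P_i / 1 in) · U_{j−i}.
At t = 1.25 h (j=5): Q = (2.5/1)·2.5 + (1.8/1)·3.5 + (0.5/1)·4.9 = 15.0 cfs.

Q ≈ 15.0 cfs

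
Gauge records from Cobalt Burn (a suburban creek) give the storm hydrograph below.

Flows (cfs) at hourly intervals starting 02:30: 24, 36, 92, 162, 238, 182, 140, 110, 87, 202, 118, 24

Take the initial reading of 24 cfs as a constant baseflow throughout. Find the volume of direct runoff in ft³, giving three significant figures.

V ≈ 4.06 × 10^6 ft³

Direct-runoff ordinates (Q − Q_b): 0.0, 12.0, 68.0, 138.0, 214.0, 158.0, 116.0, 86.0, 63.0, 178.0, 94.0, 0.0 cfs.
ΣQ_DR = 1127 cfs.
With Δt = 1 h = 3600 s, V = ΣQ_DR · Δt = 1127 × 3600 = 4.06 × 10^6 ft³.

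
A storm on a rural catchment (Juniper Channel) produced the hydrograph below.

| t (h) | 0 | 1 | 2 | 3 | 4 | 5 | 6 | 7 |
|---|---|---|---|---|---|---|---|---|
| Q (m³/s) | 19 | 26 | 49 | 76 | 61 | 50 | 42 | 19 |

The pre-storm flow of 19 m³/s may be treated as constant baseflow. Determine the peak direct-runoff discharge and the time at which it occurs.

Subtracting baseflow gives direct-runoff ordinates: 0.0, 7.0, 30.0, 57.0, 42.0, 31.0, 23.0, 0.0 m³/s.
The maximum is 57.0 m³/s, occurring at the reading for t = 3 h.

Q_p = 57.0 m³/s at t = 3 h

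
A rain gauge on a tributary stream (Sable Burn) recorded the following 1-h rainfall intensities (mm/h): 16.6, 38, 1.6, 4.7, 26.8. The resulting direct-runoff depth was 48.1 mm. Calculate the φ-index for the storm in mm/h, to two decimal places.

φ ≈ 11.10 mm/h

Only the 3 blocks with intensity above φ contribute runoff: 16.6, 38, 26.8 mm/h.
Σ(I−φ)·Δt = d  ⇒  (16.6+38+26.8 − 3φ)·1 = 48.1
φ = (81.40 − 48.1/1) / 3 = 11.10 mm/h.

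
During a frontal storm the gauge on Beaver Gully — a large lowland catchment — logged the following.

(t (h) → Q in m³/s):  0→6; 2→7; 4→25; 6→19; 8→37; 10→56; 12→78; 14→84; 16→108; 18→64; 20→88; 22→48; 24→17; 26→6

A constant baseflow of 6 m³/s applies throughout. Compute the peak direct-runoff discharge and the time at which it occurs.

Q_p = 102.0 m³/s at t = 16 h

Subtracting baseflow gives direct-runoff ordinates: 0.0, 1.0, 19.0, 13.0, 31.0, 50.0, 72.0, 78.0, 102.0, 58.0, 82.0, 42.0, 11.0, 0.0 m³/s.
The maximum is 102.0 m³/s, occurring at the reading for t = 16 h.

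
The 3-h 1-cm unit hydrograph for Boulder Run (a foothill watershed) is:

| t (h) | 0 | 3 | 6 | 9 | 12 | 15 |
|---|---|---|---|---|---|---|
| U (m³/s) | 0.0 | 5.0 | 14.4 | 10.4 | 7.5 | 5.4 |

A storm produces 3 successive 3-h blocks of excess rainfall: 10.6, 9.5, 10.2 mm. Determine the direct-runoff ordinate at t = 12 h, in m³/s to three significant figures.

By discrete convolution, Q_j = Σ (P_i / 10 mm) · U_{j−i}.
At t = 12 h (j=4): Q = (10.6/10)·7.5 + (9.5/10)·10.4 + (10.2/10)·14.4 = 32.5 m³/s.

Q ≈ 32.5 m³/s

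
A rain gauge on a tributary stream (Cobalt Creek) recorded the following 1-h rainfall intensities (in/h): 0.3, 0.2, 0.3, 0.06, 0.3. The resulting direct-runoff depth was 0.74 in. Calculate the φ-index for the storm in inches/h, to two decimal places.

Only the 4 blocks with intensity above φ contribute runoff: 0.3, 0.2, 0.3, 0.3 in/h.
Σ(I−φ)·Δt = d  ⇒  (0.3+0.2+0.3+0.3 − 4φ)·1 = 0.74
φ = (1.100 − 0.74/1) / 4 = 0.09 in/h.

φ ≈ 0.09 in/h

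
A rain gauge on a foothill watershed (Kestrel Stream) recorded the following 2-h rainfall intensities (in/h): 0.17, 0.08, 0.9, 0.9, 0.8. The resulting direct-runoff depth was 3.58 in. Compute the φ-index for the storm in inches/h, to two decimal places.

φ ≈ 0.27 in/h

Only the 3 blocks with intensity above φ contribute runoff: 0.9, 0.9, 0.8 in/h.
Σ(I−φ)·Δt = d  ⇒  (0.9+0.9+0.8 − 3φ)·2 = 3.58
φ = (2.600 − 3.58/2) / 3 = 0.27 in/h.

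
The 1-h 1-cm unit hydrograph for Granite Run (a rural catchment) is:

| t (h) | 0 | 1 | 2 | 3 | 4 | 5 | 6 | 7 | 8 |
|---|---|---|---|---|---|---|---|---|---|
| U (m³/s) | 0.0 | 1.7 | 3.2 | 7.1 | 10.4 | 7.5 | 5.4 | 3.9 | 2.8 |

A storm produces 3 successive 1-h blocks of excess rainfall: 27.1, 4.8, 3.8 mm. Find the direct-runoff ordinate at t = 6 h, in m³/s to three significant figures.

By discrete convolution, Q_j = Σ (P_i / 10 mm) · U_{j−i}.
At t = 6 h (j=6): Q = (27.1/10)·5.4 + (4.8/10)·7.5 + (3.8/10)·10.4 = 22.2 m³/s.

Q ≈ 22.2 m³/s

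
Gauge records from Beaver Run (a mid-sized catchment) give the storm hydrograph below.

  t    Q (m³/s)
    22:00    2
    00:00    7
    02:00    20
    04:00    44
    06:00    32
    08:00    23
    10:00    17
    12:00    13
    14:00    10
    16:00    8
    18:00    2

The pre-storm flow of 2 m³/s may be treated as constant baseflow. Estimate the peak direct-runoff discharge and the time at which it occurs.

Q_p = 42.0 m³/s at t = 04:00

Subtracting baseflow gives direct-runoff ordinates: 0.0, 5.0, 18.0, 42.0, 30.0, 21.0, 15.0, 11.0, 8.0, 6.0, 0.0 m³/s.
The maximum is 42.0 m³/s, occurring at the reading for t = 04:00.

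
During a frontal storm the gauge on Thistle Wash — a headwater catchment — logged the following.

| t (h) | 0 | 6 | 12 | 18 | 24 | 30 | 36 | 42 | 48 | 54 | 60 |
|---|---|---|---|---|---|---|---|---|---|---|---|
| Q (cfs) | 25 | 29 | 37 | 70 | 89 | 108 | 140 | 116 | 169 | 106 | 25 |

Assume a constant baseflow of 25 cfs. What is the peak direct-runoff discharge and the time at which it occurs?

Q_p = 144.0 cfs at t = 48 h

Subtracting baseflow gives direct-runoff ordinates: 0.0, 4.0, 12.0, 45.0, 64.0, 83.0, 115.0, 91.0, 144.0, 81.0, 0.0 cfs.
The maximum is 144.0 cfs, occurring at the reading for t = 48 h.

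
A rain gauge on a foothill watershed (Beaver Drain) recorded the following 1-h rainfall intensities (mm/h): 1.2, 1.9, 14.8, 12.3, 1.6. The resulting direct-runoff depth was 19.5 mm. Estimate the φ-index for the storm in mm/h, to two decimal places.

φ ≈ 3.80 mm/h

Only the 2 blocks with intensity above φ contribute runoff: 14.8, 12.3 mm/h.
Σ(I−φ)·Δt = d  ⇒  (14.8+12.3 − 2φ)·1 = 19.5
φ = (27.10 − 19.5/1) / 2 = 3.80 mm/h.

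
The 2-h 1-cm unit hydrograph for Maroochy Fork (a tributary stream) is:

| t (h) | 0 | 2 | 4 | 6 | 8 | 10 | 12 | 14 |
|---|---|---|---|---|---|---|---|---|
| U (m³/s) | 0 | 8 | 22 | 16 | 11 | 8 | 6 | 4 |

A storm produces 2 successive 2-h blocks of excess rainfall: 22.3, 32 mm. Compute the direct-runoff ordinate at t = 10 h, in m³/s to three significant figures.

By discrete convolution, Q_j = Σ (P_i / 10 mm) · U_{j−i}.
At t = 10 h (j=5): Q = (22.3/10)·8 + (32/10)·11 = 53.0 m³/s.

Q ≈ 53.0 m³/s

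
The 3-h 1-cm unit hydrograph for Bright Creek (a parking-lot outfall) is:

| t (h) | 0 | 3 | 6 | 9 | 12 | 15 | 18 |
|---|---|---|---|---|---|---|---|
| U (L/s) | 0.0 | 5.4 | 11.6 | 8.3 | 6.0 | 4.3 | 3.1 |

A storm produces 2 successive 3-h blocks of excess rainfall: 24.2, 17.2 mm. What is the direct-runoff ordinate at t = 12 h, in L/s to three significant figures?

Q ≈ 28.8 L/s

By discrete convolution, Q_j = Σ (P_i / 10 mm) · U_{j−i}.
At t = 12 h (j=4): Q = (24.2/10)·6.0 + (17.2/10)·8.3 = 28.8 L/s.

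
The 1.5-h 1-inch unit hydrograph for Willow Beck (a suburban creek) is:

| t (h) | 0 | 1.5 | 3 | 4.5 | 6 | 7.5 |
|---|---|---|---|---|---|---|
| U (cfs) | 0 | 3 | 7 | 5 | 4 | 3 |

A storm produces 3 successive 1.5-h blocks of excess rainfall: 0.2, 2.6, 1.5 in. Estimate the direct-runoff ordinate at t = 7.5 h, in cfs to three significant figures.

Q ≈ 18.5 cfs

By discrete convolution, Q_j = Σ (P_i / 1 in) · U_{j−i}.
At t = 7.5 h (j=5): Q = (0.2/1)·3 + (2.6/1)·4 + (1.5/1)·5 = 18.5 cfs.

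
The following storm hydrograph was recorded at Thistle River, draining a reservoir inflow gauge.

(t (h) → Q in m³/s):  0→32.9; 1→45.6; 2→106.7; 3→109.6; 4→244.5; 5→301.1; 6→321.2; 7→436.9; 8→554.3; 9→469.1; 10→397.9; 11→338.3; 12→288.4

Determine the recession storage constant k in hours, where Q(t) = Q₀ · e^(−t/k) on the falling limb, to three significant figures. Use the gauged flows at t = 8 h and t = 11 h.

On the falling limb, Q drops from 554.3 to 338.3 m³/s between t = 8 h and t = 11 h (Δt = 3 h).
k = −Δt / ln(Q₂/Q₁) = −3 / ln(338.3/554.3) = 6.08 h.

k ≈ 6.08 h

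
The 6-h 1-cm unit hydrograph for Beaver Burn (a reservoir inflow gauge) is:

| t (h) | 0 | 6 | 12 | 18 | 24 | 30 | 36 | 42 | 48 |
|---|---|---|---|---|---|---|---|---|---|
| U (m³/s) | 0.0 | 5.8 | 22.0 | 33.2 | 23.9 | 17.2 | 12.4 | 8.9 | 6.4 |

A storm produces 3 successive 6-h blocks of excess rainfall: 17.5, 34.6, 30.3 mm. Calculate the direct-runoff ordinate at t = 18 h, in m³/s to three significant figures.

Q ≈ 152 m³/s

By discrete convolution, Q_j = Σ (P_i / 10 mm) · U_{j−i}.
At t = 18 h (j=3): Q = (17.5/10)·33.2 + (34.6/10)·22.0 + (30.3/10)·5.8 = 152 m³/s.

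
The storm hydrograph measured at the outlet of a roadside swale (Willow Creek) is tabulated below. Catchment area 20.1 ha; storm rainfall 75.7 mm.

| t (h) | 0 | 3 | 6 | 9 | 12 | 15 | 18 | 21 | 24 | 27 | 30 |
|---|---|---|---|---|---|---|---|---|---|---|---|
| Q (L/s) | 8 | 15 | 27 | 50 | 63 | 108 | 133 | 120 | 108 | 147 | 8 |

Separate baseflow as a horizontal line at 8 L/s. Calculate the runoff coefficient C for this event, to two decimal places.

C ≈ 0.50

ΣQ_DR = 699.0 L/s; V = ΣQ_DR·Δt = 7.549 × 10^6 L.
Runoff depth d = V / A = 37.56 mm.
C = d / P = 37.56 / 75.7 = 0.50.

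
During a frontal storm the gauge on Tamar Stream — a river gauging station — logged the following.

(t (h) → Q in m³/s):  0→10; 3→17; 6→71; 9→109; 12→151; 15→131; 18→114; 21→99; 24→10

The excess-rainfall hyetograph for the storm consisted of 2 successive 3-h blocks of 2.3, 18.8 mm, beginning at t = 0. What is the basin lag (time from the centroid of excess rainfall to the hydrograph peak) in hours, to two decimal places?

t_L ≈ 7.83 h

Centroid of excess rainfall: t_c = Σ P_i·t̄_i / ΣP_i = 4.1730 h (block centres at 1.5, 4.5 h).
Hydrograph peak occurs at t = 12 h, so basin lag t_L = 12 − 4.1730 = 7.83 h.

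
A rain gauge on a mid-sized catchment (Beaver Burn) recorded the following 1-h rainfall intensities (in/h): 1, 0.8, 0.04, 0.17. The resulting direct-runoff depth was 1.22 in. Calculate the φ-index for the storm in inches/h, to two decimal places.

φ ≈ 0.29 in/h

Only the 2 blocks with intensity above φ contribute runoff: 1, 0.8 in/h.
Σ(I−φ)·Δt = d  ⇒  (1+0.8 − 2φ)·1 = 1.22
φ = (1.800 − 1.22/1) / 2 = 0.29 in/h.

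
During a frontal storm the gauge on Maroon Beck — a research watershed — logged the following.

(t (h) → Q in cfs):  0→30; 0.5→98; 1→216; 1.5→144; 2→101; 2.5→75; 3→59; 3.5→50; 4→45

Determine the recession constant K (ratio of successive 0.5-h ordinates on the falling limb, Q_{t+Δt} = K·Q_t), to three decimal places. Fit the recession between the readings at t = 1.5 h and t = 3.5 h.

K ≈ 0.768

Using the recession-limb readings at t = 1.5 h and t = 3.5 h: Q falls from 144 to 50 cfs over 4 intervals.
K = (Q₂/Q₁)^(1/4) = (50/144)^(1/4) = 0.768.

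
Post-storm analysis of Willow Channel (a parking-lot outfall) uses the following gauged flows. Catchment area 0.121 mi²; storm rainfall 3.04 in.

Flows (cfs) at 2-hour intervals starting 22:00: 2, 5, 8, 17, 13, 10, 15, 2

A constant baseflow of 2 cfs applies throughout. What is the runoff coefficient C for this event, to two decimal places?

C ≈ 0.47

ΣQ_DR = 56.00 cfs; V = ΣQ_DR·Δt = 4.032 × 10^5 ft³.
Runoff depth d = V / A = 1.434 in.
C = d / P = 1.434 / 3.04 = 0.47.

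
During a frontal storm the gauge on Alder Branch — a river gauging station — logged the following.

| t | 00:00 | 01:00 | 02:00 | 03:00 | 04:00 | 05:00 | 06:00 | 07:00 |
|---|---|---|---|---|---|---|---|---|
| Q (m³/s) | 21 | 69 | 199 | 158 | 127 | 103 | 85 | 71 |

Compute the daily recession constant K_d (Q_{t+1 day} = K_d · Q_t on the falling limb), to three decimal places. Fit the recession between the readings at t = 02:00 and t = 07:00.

Between t = 02:00 and t = 07:00 the flow falls from 199 to 71 m³/s over 5×1 h = 5 h.
Per-interval ratio K = (71/199)^(1/5) = 0.8137; K_d = K^(24/1) = 0.007.

K_d ≈ 0.007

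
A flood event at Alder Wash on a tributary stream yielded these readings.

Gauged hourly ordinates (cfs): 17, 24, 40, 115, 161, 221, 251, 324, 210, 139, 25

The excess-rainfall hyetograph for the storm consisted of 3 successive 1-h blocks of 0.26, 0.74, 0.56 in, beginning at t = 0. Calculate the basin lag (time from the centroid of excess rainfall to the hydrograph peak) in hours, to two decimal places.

Centroid of excess rainfall: t_c = Σ P_i·t̄_i / ΣP_i = 1.6923 h (block centres at 0.5, 1.5, 2.5 h).
Hydrograph peak occurs at t = 7 h, so basin lag t_L = 7 − 1.6923 = 5.31 h.

t_L ≈ 5.31 h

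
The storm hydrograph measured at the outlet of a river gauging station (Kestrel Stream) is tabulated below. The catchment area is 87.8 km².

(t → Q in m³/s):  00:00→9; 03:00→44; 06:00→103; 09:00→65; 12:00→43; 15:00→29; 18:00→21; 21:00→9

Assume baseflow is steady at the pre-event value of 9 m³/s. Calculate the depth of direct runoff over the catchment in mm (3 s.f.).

d ≈ 30.9 mm

Direct runoff: 0.0, 35.0, 94.0, 56.0, 34.0, 20.0, 12.0, 0.0 m³/s; ΣQ_DR = 251.0 m³/s.
V = ΣQ_DR · Δt = 251.0 × 10800 s = 2.711 × 10^6 m³.
Over A = 87.8 km², depth = V / A = 30.9 mm.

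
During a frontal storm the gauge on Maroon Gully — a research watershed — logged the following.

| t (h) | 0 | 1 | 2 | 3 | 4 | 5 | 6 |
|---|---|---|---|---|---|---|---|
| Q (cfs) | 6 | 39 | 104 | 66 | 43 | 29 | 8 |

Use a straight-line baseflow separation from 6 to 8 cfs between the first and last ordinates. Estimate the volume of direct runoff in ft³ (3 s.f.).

Direct-runoff ordinates (Q − Q_b): 0.00, 32.67, 97.33, 59.00, 35.67, 21.33, 0.00 cfs.
ΣQ_DR = 246.0 cfs.
With Δt = 1 h = 3600 s, V = ΣQ_DR · Δt = 246.0 × 3600 = 8.86 × 10^5 ft³.

V ≈ 8.86 × 10^5 ft³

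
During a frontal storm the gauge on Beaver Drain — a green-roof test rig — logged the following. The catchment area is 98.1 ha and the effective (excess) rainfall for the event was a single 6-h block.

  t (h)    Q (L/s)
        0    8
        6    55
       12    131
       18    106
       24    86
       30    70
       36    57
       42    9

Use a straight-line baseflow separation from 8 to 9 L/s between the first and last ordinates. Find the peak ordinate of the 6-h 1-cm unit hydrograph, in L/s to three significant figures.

Direct runoff: 0.00, 46.86, 122.71, 97.57, 77.43, 61.29, 48.14, 0.00 L/s; ΣQ_DR = 454.0 L/s, peak = 122.71 L/s.
Runoff depth d = ΣQ_DR·Δt / A = 454.0 × 21600 / (98.1 ha) = 9.996 mm.
The 1-cm UH is the DRH scaled by (10 mm)/d, so U_p = 122.71 × 10/9.996 = 123 L/s.

U_p ≈ 123 L/s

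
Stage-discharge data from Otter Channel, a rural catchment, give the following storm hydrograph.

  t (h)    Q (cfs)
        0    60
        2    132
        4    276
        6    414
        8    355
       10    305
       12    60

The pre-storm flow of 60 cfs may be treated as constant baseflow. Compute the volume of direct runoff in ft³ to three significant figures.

V ≈ 8.51 × 10^6 ft³

Direct-runoff ordinates (Q − Q_b): 0.0, 72.0, 216.0, 354.0, 295.0, 245.0, 0.0 cfs.
ΣQ_DR = 1182 cfs.
With Δt = 2 h = 7200 s, V = ΣQ_DR · Δt = 1182 × 7200 = 8.51 × 10^6 ft³.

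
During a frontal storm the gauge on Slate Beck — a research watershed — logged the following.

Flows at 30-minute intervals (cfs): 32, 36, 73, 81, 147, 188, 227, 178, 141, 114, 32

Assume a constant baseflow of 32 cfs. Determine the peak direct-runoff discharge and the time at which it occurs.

Q_p = 195.0 cfs at t = 3 h

Subtracting baseflow gives direct-runoff ordinates: 0.0, 4.0, 41.0, 49.0, 115.0, 156.0, 195.0, 146.0, 109.0, 82.0, 0.0 cfs.
The maximum is 195.0 cfs, occurring at the reading for t = 3 h.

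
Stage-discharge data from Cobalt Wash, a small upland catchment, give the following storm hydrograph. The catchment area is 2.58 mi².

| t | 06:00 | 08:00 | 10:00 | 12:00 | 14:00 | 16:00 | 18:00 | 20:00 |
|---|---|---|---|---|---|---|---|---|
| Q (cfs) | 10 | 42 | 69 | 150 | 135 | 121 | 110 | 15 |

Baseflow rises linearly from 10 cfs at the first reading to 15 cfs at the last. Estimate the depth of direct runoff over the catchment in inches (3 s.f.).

Direct runoff: 0.00, 31.29, 57.57, 137.86, 122.14, 107.43, 95.71, 0.00 cfs; ΣQ_DR = 552.0 cfs.
V = ΣQ_DR · Δt = 552.0 × 7200 s = 3.974 × 10^6 ft³.
Over A = 2.58 mi², depth = V / A = 0.663 in.

d ≈ 0.663 in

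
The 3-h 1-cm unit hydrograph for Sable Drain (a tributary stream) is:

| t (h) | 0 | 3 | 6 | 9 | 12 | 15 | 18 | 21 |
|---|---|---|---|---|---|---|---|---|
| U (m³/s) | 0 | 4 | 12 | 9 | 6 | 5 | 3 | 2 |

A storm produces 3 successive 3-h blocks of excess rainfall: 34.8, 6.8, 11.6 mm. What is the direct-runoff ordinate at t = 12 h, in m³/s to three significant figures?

Q ≈ 40.9 m³/s

By discrete convolution, Q_j = Σ (P_i / 10 mm) · U_{j−i}.
At t = 12 h (j=4): Q = (34.8/10)·6 + (6.8/10)·9 + (11.6/10)·12 = 40.9 m³/s.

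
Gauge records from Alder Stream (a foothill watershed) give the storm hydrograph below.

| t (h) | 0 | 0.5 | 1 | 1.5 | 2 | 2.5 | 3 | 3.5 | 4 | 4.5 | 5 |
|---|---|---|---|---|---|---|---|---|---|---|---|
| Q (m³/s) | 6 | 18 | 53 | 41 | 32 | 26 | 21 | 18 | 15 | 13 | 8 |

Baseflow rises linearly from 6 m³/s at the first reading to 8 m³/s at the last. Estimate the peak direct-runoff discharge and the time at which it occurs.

Subtracting baseflow gives direct-runoff ordinates: 0.00, 11.80, 46.60, 34.40, 25.20, 19.00, 13.80, 10.60, 7.40, 5.20, 0.00 m³/s.
The maximum is 46.60 m³/s, occurring at the reading for t = 1 h.

Q_p = 46.60 m³/s at t = 1 h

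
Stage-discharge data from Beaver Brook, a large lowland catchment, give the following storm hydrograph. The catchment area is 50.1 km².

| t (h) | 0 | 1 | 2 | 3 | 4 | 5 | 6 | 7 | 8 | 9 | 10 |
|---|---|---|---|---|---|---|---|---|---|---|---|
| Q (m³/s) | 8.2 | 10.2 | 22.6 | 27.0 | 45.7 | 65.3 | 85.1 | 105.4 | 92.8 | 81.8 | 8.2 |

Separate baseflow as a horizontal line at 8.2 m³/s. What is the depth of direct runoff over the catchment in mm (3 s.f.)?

Direct runoff: 0.0, 2.0, 14.4, 18.8, 37.5, 57.1, 76.9, 97.2, 84.6, 73.6, 0.0 m³/s; ΣQ_DR = 462.1 m³/s.
V = ΣQ_DR · Δt = 462.1 × 3600 s = 1.664 × 10^6 m³.
Over A = 50.1 km², depth = V / A = 33.2 mm.

d ≈ 33.2 mm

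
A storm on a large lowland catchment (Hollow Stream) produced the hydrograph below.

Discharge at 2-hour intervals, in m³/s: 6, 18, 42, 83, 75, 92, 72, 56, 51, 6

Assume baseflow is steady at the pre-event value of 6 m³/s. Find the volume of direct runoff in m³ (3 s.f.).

V ≈ 3.18 × 10^6 m³

Direct-runoff ordinates (Q − Q_b): 0.0, 12.0, 36.0, 77.0, 69.0, 86.0, 66.0, 50.0, 45.0, 0.0 m³/s.
ΣQ_DR = 441.0 m³/s.
With Δt = 2 h = 7200 s, V = ΣQ_DR · Δt = 441.0 × 7200 = 3.18 × 10^6 m³.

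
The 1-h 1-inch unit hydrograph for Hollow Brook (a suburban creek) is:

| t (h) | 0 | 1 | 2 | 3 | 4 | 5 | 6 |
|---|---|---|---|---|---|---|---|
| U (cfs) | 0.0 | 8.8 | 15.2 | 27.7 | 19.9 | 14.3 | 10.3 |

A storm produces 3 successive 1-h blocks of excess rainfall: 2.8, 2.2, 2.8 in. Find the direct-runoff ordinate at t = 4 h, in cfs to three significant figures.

Q ≈ 159 cfs

By discrete convolution, Q_j = Σ (P_i / 1 in) · U_{j−i}.
At t = 4 h (j=4): Q = (2.8/1)·19.9 + (2.2/1)·27.7 + (2.8/1)·15.2 = 159 cfs.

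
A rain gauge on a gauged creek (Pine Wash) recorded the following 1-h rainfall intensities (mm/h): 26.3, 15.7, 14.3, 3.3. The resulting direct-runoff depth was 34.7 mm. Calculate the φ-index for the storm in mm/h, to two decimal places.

φ ≈ 7.20 mm/h

Only the 3 blocks with intensity above φ contribute runoff: 26.3, 15.7, 14.3 mm/h.
Σ(I−φ)·Δt = d  ⇒  (26.3+15.7+14.3 − 3φ)·1 = 34.7
φ = (56.30 − 34.7/1) / 3 = 7.20 mm/h.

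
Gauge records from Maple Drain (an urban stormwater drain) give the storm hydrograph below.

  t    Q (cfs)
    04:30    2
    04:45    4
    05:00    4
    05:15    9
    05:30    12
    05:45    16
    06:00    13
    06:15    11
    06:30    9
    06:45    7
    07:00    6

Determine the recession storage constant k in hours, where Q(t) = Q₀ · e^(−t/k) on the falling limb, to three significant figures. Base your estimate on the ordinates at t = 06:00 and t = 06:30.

k ≈ 1.36 h

On the falling limb, Q drops from 13 to 9 cfs between t = 06:00 and t = 06:30 (Δt = 0.5 h).
k = −Δt / ln(Q₂/Q₁) = −0.5 / ln(9/13) = 1.36 h.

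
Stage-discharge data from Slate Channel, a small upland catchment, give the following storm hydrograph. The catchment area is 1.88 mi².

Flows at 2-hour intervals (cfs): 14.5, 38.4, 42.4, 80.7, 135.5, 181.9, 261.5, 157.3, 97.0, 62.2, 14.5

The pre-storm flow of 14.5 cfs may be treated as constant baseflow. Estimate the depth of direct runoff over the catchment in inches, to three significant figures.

d ≈ 1.53 in

Direct runoff: 0.0, 23.9, 27.9, 66.2, 121.0, 167.4, 247.0, 142.8, 82.5, 47.7, 0.0 cfs; ΣQ_DR = 926.4 cfs.
V = ΣQ_DR · Δt = 926.4 × 7200 s = 6.670 × 10^6 ft³.
Over A = 1.88 mi², depth = V / A = 1.53 in.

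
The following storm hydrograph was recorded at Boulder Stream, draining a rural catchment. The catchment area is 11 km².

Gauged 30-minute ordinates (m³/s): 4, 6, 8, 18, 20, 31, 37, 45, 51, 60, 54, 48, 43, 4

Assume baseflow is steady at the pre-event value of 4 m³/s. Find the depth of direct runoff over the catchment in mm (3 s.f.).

Direct runoff: 0.0, 2.0, 4.0, 14.0, 16.0, 27.0, 33.0, 41.0, 47.0, 56.0, 50.0, 44.0, 39.0, 0.0 m³/s; ΣQ_DR = 373.0 m³/s.
V = ΣQ_DR · Δt = 373.0 × 1800 s = 6.714 × 10^5 m³.
Over A = 11 km², depth = V / A = 61.0 mm.

d ≈ 61.0 mm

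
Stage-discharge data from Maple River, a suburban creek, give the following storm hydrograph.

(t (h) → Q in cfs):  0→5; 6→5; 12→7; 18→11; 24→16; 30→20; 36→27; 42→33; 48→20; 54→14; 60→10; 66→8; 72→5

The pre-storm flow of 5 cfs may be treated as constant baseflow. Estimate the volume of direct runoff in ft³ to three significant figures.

V ≈ 2.51 × 10^6 ft³

Direct-runoff ordinates (Q − Q_b): 0.0, 0.0, 2.0, 6.0, 11.0, 15.0, 22.0, 28.0, 15.0, 9.0, 5.0, 3.0, 0.0 cfs.
ΣQ_DR = 116.0 cfs.
With Δt = 6 h = 21600 s, V = ΣQ_DR · Δt = 116.0 × 21600 = 2.51 × 10^6 ft³.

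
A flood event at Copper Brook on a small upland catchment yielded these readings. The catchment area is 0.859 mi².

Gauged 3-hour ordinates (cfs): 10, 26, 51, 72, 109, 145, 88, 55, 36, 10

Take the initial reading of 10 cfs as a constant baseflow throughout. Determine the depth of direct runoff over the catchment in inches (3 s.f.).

d ≈ 2.72 in

Direct runoff: 0.0, 16.0, 41.0, 62.0, 99.0, 135.0, 78.0, 45.0, 26.0, 0.0 cfs; ΣQ_DR = 502.0 cfs.
V = ΣQ_DR · Δt = 502.0 × 10800 s = 5.422 × 10^6 ft³.
Over A = 0.859 mi², depth = V / A = 2.72 in.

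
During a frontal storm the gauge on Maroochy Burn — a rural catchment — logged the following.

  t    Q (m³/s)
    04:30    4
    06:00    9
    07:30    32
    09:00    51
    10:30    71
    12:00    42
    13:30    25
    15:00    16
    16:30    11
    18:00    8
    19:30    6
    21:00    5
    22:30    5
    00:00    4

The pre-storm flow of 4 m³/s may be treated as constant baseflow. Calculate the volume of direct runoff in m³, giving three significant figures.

V ≈ 1.26 × 10^6 m³

Direct-runoff ordinates (Q − Q_b): 0.0, 5.0, 28.0, 47.0, 67.0, 38.0, 21.0, 12.0, 7.0, 4.0, 2.0, 1.0, 1.0, 0.0 m³/s.
ΣQ_DR = 233.0 m³/s.
With Δt = 1.5 h = 5400 s, V = ΣQ_DR · Δt = 233.0 × 5400 = 1.26 × 10^6 m³.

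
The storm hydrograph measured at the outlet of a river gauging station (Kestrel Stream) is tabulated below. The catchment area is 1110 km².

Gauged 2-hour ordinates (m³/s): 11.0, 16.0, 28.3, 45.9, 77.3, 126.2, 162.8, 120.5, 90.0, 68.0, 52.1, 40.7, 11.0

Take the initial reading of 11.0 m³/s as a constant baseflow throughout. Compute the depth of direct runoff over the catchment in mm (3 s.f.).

d ≈ 4.58 mm

Direct runoff: 0.0, 5.0, 17.3, 34.9, 66.3, 115.2, 151.8, 109.5, 79.0, 57.0, 41.1, 29.7, 0.0 m³/s; ΣQ_DR = 706.8 m³/s.
V = ΣQ_DR · Δt = 706.8 × 7200 s = 5.089 × 10^6 m³.
Over A = 1110 km², depth = V / A = 4.58 mm.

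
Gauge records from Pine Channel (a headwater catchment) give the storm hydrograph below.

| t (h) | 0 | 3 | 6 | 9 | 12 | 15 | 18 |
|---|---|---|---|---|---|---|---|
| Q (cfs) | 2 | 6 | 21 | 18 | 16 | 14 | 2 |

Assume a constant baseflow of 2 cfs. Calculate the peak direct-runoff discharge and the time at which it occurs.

Q_p = 19.0 cfs at t = 6 h

Subtracting baseflow gives direct-runoff ordinates: 0.0, 4.0, 19.0, 16.0, 14.0, 12.0, 0.0 cfs.
The maximum is 19.0 cfs, occurring at the reading for t = 6 h.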